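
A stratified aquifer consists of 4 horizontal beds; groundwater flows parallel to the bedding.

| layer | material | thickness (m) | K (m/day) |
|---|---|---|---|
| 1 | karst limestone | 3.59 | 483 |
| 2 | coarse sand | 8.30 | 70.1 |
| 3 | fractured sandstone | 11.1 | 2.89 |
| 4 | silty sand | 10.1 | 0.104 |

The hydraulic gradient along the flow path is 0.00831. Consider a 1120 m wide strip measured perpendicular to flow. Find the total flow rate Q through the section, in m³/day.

Flow is parallel to layering, so each bed carries its own Darcy discharge and the transmissivities add.
Σ(K_i·b_i) = 483×3.59 + 70.1×8.30 + 2.89×11.1 + 0.104×10.1 = 2349 m²/day.
Hydraulic gradient i = 0.00831.
Q = Σ(K_i·b_i) · W · i = 2349 × 1120 × 0.008310 = 21862 m³/day.

21900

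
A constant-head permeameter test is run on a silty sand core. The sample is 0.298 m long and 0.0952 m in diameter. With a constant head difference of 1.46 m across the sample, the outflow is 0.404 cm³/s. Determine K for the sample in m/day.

1.00

Cross-sectional area A = π·(d/2)² = π × (0.0952/2)² = 0.007118 m².
Convert discharge: 0.404 cm³/s = 4.040e-07 m³/s.
Darcy's law rearranged: K = Q·L / (A·Δh) = 4.040e-07 × 0.298 / (0.007118 × 1.46) = 1.158e-05 m/s = 1.001 m/day.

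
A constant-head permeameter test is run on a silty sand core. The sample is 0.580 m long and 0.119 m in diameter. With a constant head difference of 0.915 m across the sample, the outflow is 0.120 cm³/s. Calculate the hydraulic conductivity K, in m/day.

Cross-sectional area A = π·(d/2)² = π × (0.119/2)² = 0.01112 m².
Convert discharge: 0.120 cm³/s = 1.200e-07 m³/s.
Darcy's law rearranged: K = Q·L / (A·Δh) = 1.200e-07 × 0.580 / (0.01112 × 0.915) = 6.839e-06 m/s = 0.5909 m/day.

0.591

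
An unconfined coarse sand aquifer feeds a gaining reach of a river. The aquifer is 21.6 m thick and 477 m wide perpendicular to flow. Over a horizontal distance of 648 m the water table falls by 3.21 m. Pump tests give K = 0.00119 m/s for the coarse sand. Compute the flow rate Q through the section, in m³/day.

Convert K: 0.00119 m/s × 86400 = 102.8 m/day.
Cross-sectional area A = 477 × 21.6 = 10303 m².
Hydraulic gradient i = Δh / L = 3.21 / 648 = 0.004954.
Darcy's law: Q = K · A · i = 102.8 × 10303 × 0.004954 = 5248 m³/day.

5250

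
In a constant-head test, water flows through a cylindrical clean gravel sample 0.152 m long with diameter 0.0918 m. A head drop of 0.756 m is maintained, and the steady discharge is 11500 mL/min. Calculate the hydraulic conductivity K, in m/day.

503

Cross-sectional area A = π·(d/2)² = π × (0.0918/2)² = 0.006619 m².
Convert discharge: 11500 mL/min = 0.0001917 m³/s.
Darcy's law rearranged: K = Q·L / (A·Δh) = 0.0001917 × 0.152 / (0.006619 × 0.756) = 0.005822 m/s = 503.0 m/day.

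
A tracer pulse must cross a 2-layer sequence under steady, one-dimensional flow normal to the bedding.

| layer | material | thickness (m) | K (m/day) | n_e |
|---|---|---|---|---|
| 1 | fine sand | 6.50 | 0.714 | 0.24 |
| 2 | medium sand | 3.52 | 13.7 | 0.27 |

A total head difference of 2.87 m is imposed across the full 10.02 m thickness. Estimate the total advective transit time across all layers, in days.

8.19

With flow normal to the layers, continuity requires the same specific discharge q through every layer.
Σ(b_i/K_i) = 6.50/0.714 + 3.52/13.7 = 9.361 d.
q = Δh / Σ(b_i/K_i) = 2.87 / 9.361 = 0.3066 m/day.
In each layer the seepage velocity is v_i = q/n_i, so the layer transit time is t_i = b_i·n_i / q:
  layer 1 (fine sand): t_1 = 6.50 × 0.24 / 0.3066 = 5.088 d
  layer 2 (medium sand): t_2 = 3.52 × 0.27 / 0.3066 = 3.100 d
Total t = Σ t_i = 8.188 days.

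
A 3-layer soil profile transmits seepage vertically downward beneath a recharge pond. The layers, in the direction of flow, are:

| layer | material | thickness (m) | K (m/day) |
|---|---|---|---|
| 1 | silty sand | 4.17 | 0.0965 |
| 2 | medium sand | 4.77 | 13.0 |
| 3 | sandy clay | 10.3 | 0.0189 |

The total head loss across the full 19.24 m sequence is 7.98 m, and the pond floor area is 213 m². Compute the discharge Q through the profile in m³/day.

Flow is perpendicular to layering, so the layers act in series and the equivalent K is the thickness-weighted harmonic mean.
Total thickness L = 4.17 + 4.77 + 10.3 = 19.24 m.
Σ(b_i/K_i) = 4.17/0.0965 + 4.77/13.0 + 10.3/0.0189 = 588.6 d.
K_eq = L / Σ(b_i/K_i) = 19.24 / 588.6 = 0.03269 m/day.
Q = K_eq · A · (Δh/L) = 0.03269 × 213 × (7.98/19.24) = 2.888 m³/day.

2.89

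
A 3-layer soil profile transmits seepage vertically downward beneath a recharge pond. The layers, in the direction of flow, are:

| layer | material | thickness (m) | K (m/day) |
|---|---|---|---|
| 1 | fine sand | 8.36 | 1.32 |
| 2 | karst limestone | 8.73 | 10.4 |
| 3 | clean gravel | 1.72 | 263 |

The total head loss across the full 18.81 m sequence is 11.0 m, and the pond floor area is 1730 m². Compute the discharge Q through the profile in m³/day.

Flow is perpendicular to layering, so the layers act in series and the equivalent K is the thickness-weighted harmonic mean.
Total thickness L = 8.36 + 8.73 + 1.72 = 18.81 m.
Σ(b_i/K_i) = 8.36/1.32 + 8.73/10.4 + 1.72/263 = 7.179 d.
K_eq = L / Σ(b_i/K_i) = 18.81 / 7.179 = 2.620 m/day.
Q = K_eq · A · (Δh/L) = 2.620 × 1730 × (11.0/18.81) = 2651 m³/day.

2650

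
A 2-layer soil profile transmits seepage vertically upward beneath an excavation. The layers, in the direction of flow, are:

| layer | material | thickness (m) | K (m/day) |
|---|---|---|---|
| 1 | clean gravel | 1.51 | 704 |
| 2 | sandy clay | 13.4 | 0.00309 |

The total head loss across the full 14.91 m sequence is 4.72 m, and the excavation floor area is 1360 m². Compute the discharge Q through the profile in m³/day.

1.48

Flow is perpendicular to layering, so the layers act in series and the equivalent K is the thickness-weighted harmonic mean.
Total thickness L = 1.51 + 13.4 = 14.91 m.
Σ(b_i/K_i) = 1.51/704 + 13.4/0.00309 = 4337 d.
K_eq = L / Σ(b_i/K_i) = 14.91 / 4337 = 0.003438 m/day.
Q = K_eq · A · (Δh/L) = 0.003438 × 1360 × (4.72/14.91) = 1.480 m³/day.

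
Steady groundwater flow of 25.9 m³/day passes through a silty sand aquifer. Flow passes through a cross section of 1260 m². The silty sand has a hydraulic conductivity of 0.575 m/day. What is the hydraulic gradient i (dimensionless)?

From Q = K·A·i, i = Q / (K·A) = 25.9 / (0.5750 × 1260) = 0.03575.

0.0357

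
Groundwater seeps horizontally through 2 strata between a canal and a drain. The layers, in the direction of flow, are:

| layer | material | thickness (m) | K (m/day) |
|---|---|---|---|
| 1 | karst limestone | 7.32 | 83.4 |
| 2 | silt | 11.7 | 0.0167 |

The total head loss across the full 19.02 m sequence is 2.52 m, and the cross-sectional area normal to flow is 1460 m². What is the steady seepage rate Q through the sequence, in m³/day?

Flow is perpendicular to layering, so the layers act in series and the equivalent K is the thickness-weighted harmonic mean.
Total thickness L = 7.32 + 11.7 = 19.02 m.
Σ(b_i/K_i) = 7.32/83.4 + 11.7/0.0167 = 700.7 d.
K_eq = L / Σ(b_i/K_i) = 19.02 / 700.7 = 0.02714 m/day.
Q = K_eq · A · (Δh/L) = 0.02714 × 1460 × (2.52/19.02) = 5.251 m³/day.

5.25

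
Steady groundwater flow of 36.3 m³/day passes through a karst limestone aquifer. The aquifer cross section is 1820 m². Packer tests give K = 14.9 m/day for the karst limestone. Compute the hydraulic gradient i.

From Q = K·A·i, i = Q / (K·A) = 36.3 / (14.90 × 1820) = 0.001339.

0.00134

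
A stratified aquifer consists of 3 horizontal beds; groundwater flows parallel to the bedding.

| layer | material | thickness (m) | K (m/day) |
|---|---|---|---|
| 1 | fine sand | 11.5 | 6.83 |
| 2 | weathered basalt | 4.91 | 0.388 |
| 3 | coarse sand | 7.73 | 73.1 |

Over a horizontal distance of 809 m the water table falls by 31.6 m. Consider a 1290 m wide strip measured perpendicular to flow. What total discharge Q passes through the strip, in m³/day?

Flow is parallel to layering, so each bed carries its own Darcy discharge and the transmissivities add.
Σ(K_i·b_i) = 6.83×11.5 + 0.388×4.91 + 73.1×7.73 = 645.5 m²/day.
Hydraulic gradient i = Δh / L = 31.6 / 809 = 0.03906.
Q = Σ(K_i·b_i) · W · i = 645.5 × 1290 × 0.03906 = 32526 m³/day.

32500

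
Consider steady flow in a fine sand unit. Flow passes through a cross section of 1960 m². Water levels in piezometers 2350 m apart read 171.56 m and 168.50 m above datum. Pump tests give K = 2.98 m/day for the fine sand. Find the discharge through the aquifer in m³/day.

7.61

Hydraulic gradient i = (171.56 − 168.50) / 2350 = 3.06 / 2350 = 0.001302.
Darcy's law: Q = K · A · i = 2.980 × 1960 × 0.001302 = 7.605 m³/day.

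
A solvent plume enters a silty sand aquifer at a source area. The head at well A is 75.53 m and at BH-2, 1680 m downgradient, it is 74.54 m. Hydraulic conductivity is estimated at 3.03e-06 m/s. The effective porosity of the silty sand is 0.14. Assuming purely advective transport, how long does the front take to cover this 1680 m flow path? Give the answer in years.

Convert K: 3.03e-06 m/s × 86400 = 0.2618 m/day.
Hydraulic gradient i = (75.53 − 74.54) / 1680 = 0.99 / 1680 = 0.0005893.
Darcy flux q = K · i = 0.2618 × 0.0005893 = 0.0001543 m/day.
Seepage velocity v = q / n_e = 0.0001543 / 0.14 = 0.001102 m/day.
Travel time t = L / v = 1680 / 0.001102 = 1.525e+06 days = 4174 years.

4170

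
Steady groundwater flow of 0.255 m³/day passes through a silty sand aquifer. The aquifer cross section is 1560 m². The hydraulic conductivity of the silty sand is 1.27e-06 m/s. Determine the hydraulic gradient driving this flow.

0.00149

Convert K: 1.27e-06 m/s × 86400 = 0.1097 m/day.
From Q = K·A·i, i = Q / (K·A) = 0.255 / (0.1097 × 1560) = 0.001490.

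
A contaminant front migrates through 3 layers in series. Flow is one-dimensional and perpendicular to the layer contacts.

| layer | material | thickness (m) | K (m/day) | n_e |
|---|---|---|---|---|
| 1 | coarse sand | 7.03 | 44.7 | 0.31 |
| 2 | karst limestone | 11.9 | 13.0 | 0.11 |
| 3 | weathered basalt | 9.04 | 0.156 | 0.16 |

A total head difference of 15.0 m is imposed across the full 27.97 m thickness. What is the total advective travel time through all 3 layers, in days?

With flow normal to the layers, continuity requires the same specific discharge q through every layer.
Σ(b_i/K_i) = 7.03/44.7 + 11.9/13.0 + 9.04/0.156 = 59.02 d.
q = Δh / Σ(b_i/K_i) = 15.0 / 59.02 = 0.2541 m/day.
In each layer the seepage velocity is v_i = q/n_i, so the layer transit time is t_i = b_i·n_i / q:
  layer 1 (coarse sand): t_1 = 7.03 × 0.31 / 0.2541 = 8.575 d
  layer 2 (karst limestone): t_2 = 11.9 × 0.11 / 0.2541 = 5.151 d
  layer 3 (weathered basalt): t_3 = 9.04 × 0.16 / 0.2541 = 5.691 d
Total t = Σ t_i = 19.42 days.

19.4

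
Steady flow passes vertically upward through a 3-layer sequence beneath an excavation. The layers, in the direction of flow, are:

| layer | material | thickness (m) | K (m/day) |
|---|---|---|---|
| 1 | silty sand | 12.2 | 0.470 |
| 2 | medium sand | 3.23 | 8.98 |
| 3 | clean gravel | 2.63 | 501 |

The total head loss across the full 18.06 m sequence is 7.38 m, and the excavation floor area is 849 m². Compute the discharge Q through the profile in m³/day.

Flow is perpendicular to layering, so the layers act in series and the equivalent K is the thickness-weighted harmonic mean.
Total thickness L = 12.2 + 3.23 + 2.63 = 18.06 m.
Σ(b_i/K_i) = 12.2/0.470 + 3.23/8.98 + 2.63/501 = 26.32 d.
K_eq = L / Σ(b_i/K_i) = 18.06 / 26.32 = 0.6861 m/day.
Q = K_eq · A · (Δh/L) = 0.6861 × 849 × (7.38/18.06) = 238.0 m³/day.

238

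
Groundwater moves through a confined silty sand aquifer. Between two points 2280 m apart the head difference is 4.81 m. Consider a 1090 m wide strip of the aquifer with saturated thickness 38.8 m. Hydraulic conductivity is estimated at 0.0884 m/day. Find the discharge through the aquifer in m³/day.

7.89

Cross-sectional area A = 1090 × 38.8 = 42292 m².
Hydraulic gradient i = Δh / L = 4.81 / 2280 = 0.002110.
Darcy's law: Q = K · A · i = 0.08840 × 42292 × 0.002110 = 7.887 m³/day.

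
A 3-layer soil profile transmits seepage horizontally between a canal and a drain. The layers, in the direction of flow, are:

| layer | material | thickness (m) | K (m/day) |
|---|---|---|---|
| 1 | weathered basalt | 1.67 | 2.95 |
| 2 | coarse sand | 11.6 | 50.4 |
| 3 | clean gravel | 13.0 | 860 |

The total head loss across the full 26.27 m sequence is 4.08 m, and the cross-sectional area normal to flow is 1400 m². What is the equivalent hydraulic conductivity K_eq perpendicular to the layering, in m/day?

Flow is perpendicular to layering, so the layers act in series and the equivalent K is the thickness-weighted harmonic mean.
Total thickness L = 1.67 + 11.6 + 13.0 = 26.27 m.
Σ(b_i/K_i) = 1.67/2.95 + 11.6/50.4 + 13.0/860 = 0.8114 d.
K_eq = L / Σ(b_i/K_i) = 26.27 / 0.8114 = 32.38 m/day.

32.4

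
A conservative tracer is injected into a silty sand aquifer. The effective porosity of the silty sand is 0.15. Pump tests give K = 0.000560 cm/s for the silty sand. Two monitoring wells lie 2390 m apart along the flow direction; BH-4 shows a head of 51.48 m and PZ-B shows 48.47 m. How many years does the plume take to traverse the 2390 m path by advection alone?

Convert K: 0.000560 cm/s × 864 = 0.4838 m/day.
Hydraulic gradient i = (51.48 − 48.47) / 2390 = 3.01 / 2390 = 0.001259.
Darcy flux q = K · i = 0.4838 × 0.001259 = 0.0006094 m/day.
Seepage velocity v = q / n_e = 0.0006094 / 0.15 = 0.004062 m/day.
Travel time t = L / v = 2390 / 0.004062 = 5.883e+05 days = 1611 years.

1610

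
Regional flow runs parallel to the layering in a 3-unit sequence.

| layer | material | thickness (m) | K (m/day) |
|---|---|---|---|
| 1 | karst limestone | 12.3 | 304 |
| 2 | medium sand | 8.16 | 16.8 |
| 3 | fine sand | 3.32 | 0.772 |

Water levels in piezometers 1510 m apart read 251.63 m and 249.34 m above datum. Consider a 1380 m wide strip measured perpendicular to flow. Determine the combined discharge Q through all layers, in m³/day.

Flow is parallel to layering, so each bed carries its own Darcy discharge and the transmissivities add.
Σ(K_i·b_i) = 304×12.3 + 16.8×8.16 + 0.772×3.32 = 3879 m²/day.
Hydraulic gradient i = (251.63 − 249.34) / 1510 = 2.29 / 1510 = 0.001517.
Q = Σ(K_i·b_i) · W · i = 3879 × 1380 × 0.001517 = 8118 m³/day.

8120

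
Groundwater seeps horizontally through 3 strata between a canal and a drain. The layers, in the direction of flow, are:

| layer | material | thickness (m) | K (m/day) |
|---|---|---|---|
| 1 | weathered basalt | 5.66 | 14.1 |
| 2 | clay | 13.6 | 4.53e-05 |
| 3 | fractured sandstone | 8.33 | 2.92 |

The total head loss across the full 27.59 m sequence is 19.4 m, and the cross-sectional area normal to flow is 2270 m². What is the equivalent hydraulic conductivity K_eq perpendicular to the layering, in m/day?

9.19e-05

Flow is perpendicular to layering, so the layers act in series and the equivalent K is the thickness-weighted harmonic mean.
Total thickness L = 5.66 + 13.6 + 8.33 = 27.59 m.
Σ(b_i/K_i) = 5.66/14.1 + 13.6/4.53e-05 + 8.33/2.92 = 3.002e+05 d.
K_eq = L / Σ(b_i/K_i) = 27.59 / 3.002e+05 = 9.190e-05 m/day.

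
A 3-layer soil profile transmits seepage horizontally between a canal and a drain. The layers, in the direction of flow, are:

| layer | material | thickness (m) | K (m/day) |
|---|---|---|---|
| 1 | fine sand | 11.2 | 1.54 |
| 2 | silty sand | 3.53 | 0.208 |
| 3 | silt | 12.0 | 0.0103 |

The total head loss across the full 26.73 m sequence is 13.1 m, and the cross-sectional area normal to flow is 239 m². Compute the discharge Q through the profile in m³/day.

2.63

Flow is perpendicular to layering, so the layers act in series and the equivalent K is the thickness-weighted harmonic mean.
Total thickness L = 11.2 + 3.53 + 12.0 = 26.73 m.
Σ(b_i/K_i) = 11.2/1.54 + 3.53/0.208 + 12.0/0.0103 = 1189 d.
K_eq = L / Σ(b_i/K_i) = 26.73 / 1189 = 0.02248 m/day.
Q = K_eq · A · (Δh/L) = 0.02248 × 239 × (13.1/26.73) = 2.633 m³/day.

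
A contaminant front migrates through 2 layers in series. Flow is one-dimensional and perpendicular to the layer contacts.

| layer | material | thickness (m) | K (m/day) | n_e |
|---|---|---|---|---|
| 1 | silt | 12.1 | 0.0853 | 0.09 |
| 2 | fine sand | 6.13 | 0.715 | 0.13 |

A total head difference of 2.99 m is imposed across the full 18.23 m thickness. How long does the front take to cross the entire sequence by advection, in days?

With flow normal to the layers, continuity requires the same specific discharge q through every layer.
Σ(b_i/K_i) = 12.1/0.0853 + 6.13/0.715 = 150.4 d.
q = Δh / Σ(b_i/K_i) = 2.99 / 150.4 = 0.01988 m/day.
In each layer the seepage velocity is v_i = q/n_i, so the layer transit time is t_i = b_i·n_i / q:
  layer 1 (silt): t_1 = 12.1 × 0.09 / 0.01988 = 54.79 d
  layer 2 (fine sand): t_2 = 6.13 × 0.13 / 0.01988 = 40.09 d
Total t = Σ t_i = 94.88 days.

94.9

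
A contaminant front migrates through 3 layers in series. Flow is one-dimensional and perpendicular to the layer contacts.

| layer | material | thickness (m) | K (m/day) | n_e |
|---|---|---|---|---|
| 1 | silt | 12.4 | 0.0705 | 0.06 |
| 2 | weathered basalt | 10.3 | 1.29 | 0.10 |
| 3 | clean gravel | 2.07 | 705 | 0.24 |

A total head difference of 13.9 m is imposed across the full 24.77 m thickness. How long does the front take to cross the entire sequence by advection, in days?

With flow normal to the layers, continuity requires the same specific discharge q through every layer.
Σ(b_i/K_i) = 12.4/0.0705 + 10.3/1.29 + 2.07/705 = 183.9 d.
q = Δh / Σ(b_i/K_i) = 13.9 / 183.9 = 0.07560 m/day.
In each layer the seepage velocity is v_i = q/n_i, so the layer transit time is t_i = b_i·n_i / q:
  layer 1 (silt): t_1 = 12.4 × 0.06 / 0.07560 = 9.842 d
  layer 2 (weathered basalt): t_2 = 10.3 × 0.10 / 0.07560 = 13.63 d
  layer 3 (clean gravel): t_3 = 2.07 × 0.24 / 0.07560 = 6.572 d
Total t = Σ t_i = 30.04 days.

30.0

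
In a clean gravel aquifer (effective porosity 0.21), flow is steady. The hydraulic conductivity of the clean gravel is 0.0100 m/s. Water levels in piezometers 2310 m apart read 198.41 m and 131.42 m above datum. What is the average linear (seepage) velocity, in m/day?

119

Convert K: 0.0100 m/s × 86400 = 864.0 m/day.
Hydraulic gradient i = (198.41 − 131.42) / 2310 = 66.99 / 2310 = 0.02900.
Darcy flux q = K · i = 864.0 × 0.02900 = 25.06 m/day.
Seepage velocity v = q / n_e = 25.06 / 0.21 = 119.3 m/day.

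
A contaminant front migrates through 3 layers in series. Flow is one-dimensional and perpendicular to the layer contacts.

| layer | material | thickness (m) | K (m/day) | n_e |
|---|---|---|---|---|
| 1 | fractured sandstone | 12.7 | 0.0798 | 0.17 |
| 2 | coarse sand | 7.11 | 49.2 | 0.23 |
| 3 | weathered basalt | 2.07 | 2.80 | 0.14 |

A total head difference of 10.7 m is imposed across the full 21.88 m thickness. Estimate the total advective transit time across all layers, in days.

61.1

With flow normal to the layers, continuity requires the same specific discharge q through every layer.
Σ(b_i/K_i) = 12.7/0.0798 + 7.11/49.2 + 2.07/2.80 = 160.0 d.
q = Δh / Σ(b_i/K_i) = 10.7 / 160.0 = 0.06686 m/day.
In each layer the seepage velocity is v_i = q/n_i, so the layer transit time is t_i = b_i·n_i / q:
  layer 1 (fractured sandstone): t_1 = 12.7 × 0.17 / 0.06686 = 32.29 d
  layer 2 (coarse sand): t_2 = 7.11 × 0.23 / 0.06686 = 24.46 d
  layer 3 (weathered basalt): t_3 = 2.07 × 0.14 / 0.06686 = 4.334 d
Total t = Σ t_i = 61.08 days.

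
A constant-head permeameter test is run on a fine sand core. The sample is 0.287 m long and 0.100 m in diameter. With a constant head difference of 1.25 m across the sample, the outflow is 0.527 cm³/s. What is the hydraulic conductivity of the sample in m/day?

Cross-sectional area A = π·(d/2)² = π × (0.100/2)² = 0.007854 m².
Convert discharge: 0.527 cm³/s = 5.270e-07 m³/s.
Darcy's law rearranged: K = Q·L / (A·Δh) = 5.270e-07 × 0.287 / (0.007854 × 1.25) = 1.541e-05 m/s = 1.331 m/day.

1.33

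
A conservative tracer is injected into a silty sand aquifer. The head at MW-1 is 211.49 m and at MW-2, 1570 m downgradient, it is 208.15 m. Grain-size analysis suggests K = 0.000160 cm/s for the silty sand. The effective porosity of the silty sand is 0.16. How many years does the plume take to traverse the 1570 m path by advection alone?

2340

Convert K: 0.000160 cm/s × 864 = 0.1382 m/day.
Hydraulic gradient i = (211.49 − 208.15) / 1570 = 3.34 / 1570 = 0.002127.
Darcy flux q = K · i = 0.1382 × 0.002127 = 0.0002941 m/day.
Seepage velocity v = q / n_e = 0.0002941 / 0.16 = 0.001838 m/day.
Travel time t = L / v = 1570 / 0.001838 = 8.542e+05 days = 2339 years.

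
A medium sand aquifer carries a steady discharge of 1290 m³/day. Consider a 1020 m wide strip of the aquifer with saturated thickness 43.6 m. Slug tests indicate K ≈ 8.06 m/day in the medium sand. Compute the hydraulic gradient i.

Cross-sectional area A = 1020 × 43.6 = 44472 m².
From Q = K·A·i, i = Q / (K·A) = 1290 / (8.060 × 44472) = 0.003599.

0.00360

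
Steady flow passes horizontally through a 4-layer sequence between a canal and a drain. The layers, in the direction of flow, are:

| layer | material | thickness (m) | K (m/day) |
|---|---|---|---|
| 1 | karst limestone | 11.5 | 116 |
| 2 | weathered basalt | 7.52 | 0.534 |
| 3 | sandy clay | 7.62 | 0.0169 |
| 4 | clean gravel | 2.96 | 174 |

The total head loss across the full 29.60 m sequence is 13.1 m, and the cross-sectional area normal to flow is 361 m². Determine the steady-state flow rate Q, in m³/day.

Flow is perpendicular to layering, so the layers act in series and the equivalent K is the thickness-weighted harmonic mean.
Total thickness L = 11.5 + 7.52 + 7.62 + 2.96 = 29.60 m.
Σ(b_i/K_i) = 11.5/116 + 7.52/0.534 + 7.62/0.0169 + 2.96/174 = 465.1 d.
K_eq = L / Σ(b_i/K_i) = 29.60 / 465.1 = 0.06364 m/day.
Q = K_eq · A · (Δh/L) = 0.06364 × 361 × (13.1/29.60) = 10.17 m³/day.

10.2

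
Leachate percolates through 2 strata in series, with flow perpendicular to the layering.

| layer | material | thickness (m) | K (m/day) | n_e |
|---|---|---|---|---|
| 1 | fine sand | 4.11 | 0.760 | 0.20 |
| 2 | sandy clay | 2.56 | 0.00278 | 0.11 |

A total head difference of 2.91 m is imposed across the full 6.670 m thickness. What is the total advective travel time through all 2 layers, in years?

0.962

With flow normal to the layers, continuity requires the same specific discharge q through every layer.
Σ(b_i/K_i) = 4.11/0.760 + 2.56/0.00278 = 926.3 d.
q = Δh / Σ(b_i/K_i) = 2.91 / 926.3 = 0.003142 m/day.
In each layer the seepage velocity is v_i = q/n_i, so the layer transit time is t_i = b_i·n_i / q:
  layer 1 (fine sand): t_1 = 4.11 × 0.20 / 0.003142 = 261.6 d
  layer 2 (sandy clay): t_2 = 2.56 × 0.11 / 0.003142 = 89.64 d
Total t = Σ t_i = 351.3 days = 0.9618 years.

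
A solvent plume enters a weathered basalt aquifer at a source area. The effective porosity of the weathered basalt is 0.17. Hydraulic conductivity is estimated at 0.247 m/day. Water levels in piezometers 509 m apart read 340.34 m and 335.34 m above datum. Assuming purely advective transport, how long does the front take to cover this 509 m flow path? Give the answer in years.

97.6

Hydraulic gradient i = (340.34 − 335.34) / 509 = 5 / 509 = 0.009823.
Darcy flux q = K · i = 0.2470 × 0.009823 = 0.002426 m/day.
Seepage velocity v = q / n_e = 0.002426 / 0.17 = 0.01427 m/day.
Travel time t = L / v = 509 / 0.01427 = 35663 days = 97.64 years.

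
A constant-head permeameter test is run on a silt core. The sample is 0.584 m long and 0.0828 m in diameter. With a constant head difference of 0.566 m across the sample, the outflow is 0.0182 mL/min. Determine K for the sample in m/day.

Cross-sectional area A = π·(d/2)² = π × (0.0828/2)² = 0.005385 m².
Convert discharge: 0.0182 mL/min = 3.033e-10 m³/s.
Darcy's law rearranged: K = Q·L / (A·Δh) = 3.033e-10 × 0.584 / (0.005385 × 0.566) = 5.813e-08 m/s = 0.005022 m/day.

0.00502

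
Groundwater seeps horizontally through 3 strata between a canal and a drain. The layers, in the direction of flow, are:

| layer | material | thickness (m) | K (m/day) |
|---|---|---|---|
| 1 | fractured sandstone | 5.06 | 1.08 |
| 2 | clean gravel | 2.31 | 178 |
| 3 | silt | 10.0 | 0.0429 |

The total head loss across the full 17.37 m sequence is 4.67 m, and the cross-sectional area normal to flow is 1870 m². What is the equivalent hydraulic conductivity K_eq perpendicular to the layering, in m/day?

0.0730

Flow is perpendicular to layering, so the layers act in series and the equivalent K is the thickness-weighted harmonic mean.
Total thickness L = 5.06 + 2.31 + 10.0 = 17.37 m.
Σ(b_i/K_i) = 5.06/1.08 + 2.31/178 + 10.0/0.0429 = 237.8 d.
K_eq = L / Σ(b_i/K_i) = 17.37 / 237.8 = 0.07305 m/day.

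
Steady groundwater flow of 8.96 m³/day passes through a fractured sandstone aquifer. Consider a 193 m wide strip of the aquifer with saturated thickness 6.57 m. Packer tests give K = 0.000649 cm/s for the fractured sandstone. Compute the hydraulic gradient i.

0.0126

Convert K: 0.000649 cm/s × 864 = 0.5607 m/day.
Cross-sectional area A = 193 × 6.57 = 1268 m².
From Q = K·A·i, i = Q / (K·A) = 8.96 / (0.5607 × 1268) = 0.01260.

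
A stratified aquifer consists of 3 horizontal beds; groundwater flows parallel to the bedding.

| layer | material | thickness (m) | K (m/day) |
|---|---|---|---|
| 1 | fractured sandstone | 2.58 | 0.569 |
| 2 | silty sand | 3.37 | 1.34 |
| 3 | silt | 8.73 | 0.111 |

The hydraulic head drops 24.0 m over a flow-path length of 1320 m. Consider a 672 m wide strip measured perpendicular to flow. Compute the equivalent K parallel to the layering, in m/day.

Flow is parallel to layering, so each bed carries its own Darcy discharge and the transmissivities add.
Σ(K_i·b_i) = 0.569×2.58 + 1.34×3.37 + 0.111×8.73 = 6.953 m²/day.
Total thickness b = 14.68 m, so K_eq = Σ(K_i·b_i)/b = 0.4736 m/day.

0.474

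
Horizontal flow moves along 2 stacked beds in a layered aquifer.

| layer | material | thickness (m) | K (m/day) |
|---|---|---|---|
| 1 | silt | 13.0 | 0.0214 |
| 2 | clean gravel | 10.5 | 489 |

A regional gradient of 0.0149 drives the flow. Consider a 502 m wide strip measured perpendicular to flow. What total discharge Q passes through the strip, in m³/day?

38400

Flow is parallel to layering, so each bed carries its own Darcy discharge and the transmissivities add.
Σ(K_i·b_i) = 0.0214×13.0 + 489×10.5 = 5135 m²/day.
Hydraulic gradient i = 0.0149.
Q = Σ(K_i·b_i) · W · i = 5135 × 502 × 0.01490 = 38407 m³/day.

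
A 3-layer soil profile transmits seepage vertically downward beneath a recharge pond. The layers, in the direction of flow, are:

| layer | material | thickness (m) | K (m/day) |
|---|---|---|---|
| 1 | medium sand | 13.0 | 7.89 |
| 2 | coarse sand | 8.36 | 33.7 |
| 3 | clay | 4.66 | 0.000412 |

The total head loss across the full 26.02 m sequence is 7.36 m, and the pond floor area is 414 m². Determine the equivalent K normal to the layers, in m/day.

0.00230

Flow is perpendicular to layering, so the layers act in series and the equivalent K is the thickness-weighted harmonic mean.
Total thickness L = 13.0 + 8.36 + 4.66 = 26.02 m.
Σ(b_i/K_i) = 13.0/7.89 + 8.36/33.7 + 4.66/0.000412 = 11313 d.
K_eq = L / Σ(b_i/K_i) = 26.02 / 11313 = 0.002300 m/day.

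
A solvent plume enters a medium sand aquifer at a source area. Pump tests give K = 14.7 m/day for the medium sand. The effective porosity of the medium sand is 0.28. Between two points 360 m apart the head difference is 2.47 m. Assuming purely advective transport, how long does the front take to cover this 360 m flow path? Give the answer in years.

Hydraulic gradient i = Δh / L = 2.47 / 360 = 0.006861.
Darcy flux q = K · i = 14.70 × 0.006861 = 0.1009 m/day.
Seepage velocity v = q / n_e = 0.1009 / 0.28 = 0.3602 m/day.
Travel time t = L / v = 360 / 0.3602 = 999.4 days = 2.736 years.

2.74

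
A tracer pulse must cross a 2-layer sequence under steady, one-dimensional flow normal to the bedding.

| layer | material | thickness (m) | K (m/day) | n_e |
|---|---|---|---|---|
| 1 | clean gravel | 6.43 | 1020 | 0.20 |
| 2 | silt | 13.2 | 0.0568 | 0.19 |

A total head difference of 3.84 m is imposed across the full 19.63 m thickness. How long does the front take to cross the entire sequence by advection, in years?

With flow normal to the layers, continuity requires the same specific discharge q through every layer.
Σ(b_i/K_i) = 6.43/1020 + 13.2/0.0568 = 232.4 d.
q = Δh / Σ(b_i/K_i) = 3.84 / 232.4 = 0.01652 m/day.
In each layer the seepage velocity is v_i = q/n_i, so the layer transit time is t_i = b_i·n_i / q:
  layer 1 (clean gravel): t_1 = 6.43 × 0.20 / 0.01652 = 77.83 d
  layer 2 (silt): t_2 = 13.2 × 0.19 / 0.01652 = 151.8 d
Total t = Σ t_i = 229.6 days = 0.6287 years.

0.629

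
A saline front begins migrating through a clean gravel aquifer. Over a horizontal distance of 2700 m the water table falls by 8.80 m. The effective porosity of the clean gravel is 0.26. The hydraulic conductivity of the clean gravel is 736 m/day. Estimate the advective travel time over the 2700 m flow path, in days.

Hydraulic gradient i = Δh / L = 8.80 / 2700 = 0.003259.
Darcy flux q = K · i = 736.0 × 0.003259 = 2.399 m/day.
Seepage velocity v = q / n_e = 2.399 / 0.26 = 9.226 m/day.
Travel time t = L / v = 2700 / 9.226 = 292.6 days.

293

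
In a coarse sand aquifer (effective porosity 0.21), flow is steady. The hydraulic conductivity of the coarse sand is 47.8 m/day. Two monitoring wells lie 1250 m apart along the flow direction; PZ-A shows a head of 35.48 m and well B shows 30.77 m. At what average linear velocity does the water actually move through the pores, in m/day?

0.858

Hydraulic gradient i = (35.48 − 30.77) / 1250 = 4.71 / 1250 = 0.003768.
Darcy flux q = K · i = 47.80 × 0.003768 = 0.1801 m/day.
Seepage velocity v = q / n_e = 0.1801 / 0.21 = 0.8577 m/day.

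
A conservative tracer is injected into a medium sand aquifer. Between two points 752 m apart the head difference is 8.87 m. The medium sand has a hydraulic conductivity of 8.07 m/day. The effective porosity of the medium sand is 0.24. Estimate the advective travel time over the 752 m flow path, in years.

5.19

Hydraulic gradient i = Δh / L = 8.87 / 752 = 0.01180.
Darcy flux q = K · i = 8.070 × 0.01180 = 0.09519 m/day.
Seepage velocity v = q / n_e = 0.09519 / 0.24 = 0.3966 m/day.
Travel time t = L / v = 752 / 0.3966 = 1896 days = 5.191 years.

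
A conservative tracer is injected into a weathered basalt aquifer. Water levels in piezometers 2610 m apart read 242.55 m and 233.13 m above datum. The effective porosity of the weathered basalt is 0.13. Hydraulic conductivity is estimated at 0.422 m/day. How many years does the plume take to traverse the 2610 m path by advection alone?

610

Hydraulic gradient i = (242.55 − 233.13) / 2610 = 9.42 / 2610 = 0.003609.
Darcy flux q = K · i = 0.4220 × 0.003609 = 0.001523 m/day.
Seepage velocity v = q / n_e = 0.001523 / 0.13 = 0.01172 m/day.
Travel time t = L / v = 2610 / 0.01172 = 2.228e+05 days = 609.9 years.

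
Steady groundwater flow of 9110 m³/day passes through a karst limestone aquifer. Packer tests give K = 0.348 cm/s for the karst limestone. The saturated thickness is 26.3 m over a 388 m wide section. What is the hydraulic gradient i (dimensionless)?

0.00297

Convert K: 0.348 cm/s × 864 = 300.7 m/day.
Cross-sectional area A = 388 × 26.3 = 10204 m².
From Q = K·A·i, i = Q / (K·A) = 9110 / (300.7 × 10204) = 0.002969.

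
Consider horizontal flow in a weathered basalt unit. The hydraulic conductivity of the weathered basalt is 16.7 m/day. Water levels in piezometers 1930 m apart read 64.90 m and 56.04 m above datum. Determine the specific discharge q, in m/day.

0.0767

Hydraulic gradient i = (64.90 − 56.04) / 1930 = 8.86 / 1930 = 0.004591.
Specific discharge q = K · i = 16.70 × 0.004591 = 0.07666 m/day.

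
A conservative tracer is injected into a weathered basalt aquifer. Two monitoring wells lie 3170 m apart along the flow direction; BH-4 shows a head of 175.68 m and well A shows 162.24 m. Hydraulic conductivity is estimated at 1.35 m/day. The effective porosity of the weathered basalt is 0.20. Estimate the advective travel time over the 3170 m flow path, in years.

Hydraulic gradient i = (175.68 − 162.24) / 3170 = 13.44 / 3170 = 0.004240.
Darcy flux q = K · i = 1.350 × 0.004240 = 0.005724 m/day.
Seepage velocity v = q / n_e = 0.005724 / 0.20 = 0.02862 m/day.
Travel time t = L / v = 3170 / 0.02862 = 1.108e+05 days = 303.3 years.

303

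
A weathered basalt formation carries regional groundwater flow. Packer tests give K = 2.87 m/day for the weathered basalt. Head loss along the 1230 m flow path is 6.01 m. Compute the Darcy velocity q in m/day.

0.0140

Hydraulic gradient i = Δh / L = 6.01 / 1230 = 0.004886.
Specific discharge q = K · i = 2.870 × 0.004886 = 0.01402 m/day.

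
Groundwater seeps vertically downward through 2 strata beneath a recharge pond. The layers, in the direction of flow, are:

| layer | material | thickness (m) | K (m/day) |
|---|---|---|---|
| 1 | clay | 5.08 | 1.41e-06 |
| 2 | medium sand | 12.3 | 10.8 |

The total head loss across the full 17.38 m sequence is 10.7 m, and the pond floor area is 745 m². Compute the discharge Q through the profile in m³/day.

0.00221

Flow is perpendicular to layering, so the layers act in series and the equivalent K is the thickness-weighted harmonic mean.
Total thickness L = 5.08 + 12.3 = 17.38 m.
Σ(b_i/K_i) = 5.08/1.41e-06 + 12.3/10.8 = 3.603e+06 d.
K_eq = L / Σ(b_i/K_i) = 17.38 / 3.603e+06 = 4.824e-06 m/day.
Q = K_eq · A · (Δh/L) = 4.824e-06 × 745 × (10.7/17.38) = 0.002213 m³/day.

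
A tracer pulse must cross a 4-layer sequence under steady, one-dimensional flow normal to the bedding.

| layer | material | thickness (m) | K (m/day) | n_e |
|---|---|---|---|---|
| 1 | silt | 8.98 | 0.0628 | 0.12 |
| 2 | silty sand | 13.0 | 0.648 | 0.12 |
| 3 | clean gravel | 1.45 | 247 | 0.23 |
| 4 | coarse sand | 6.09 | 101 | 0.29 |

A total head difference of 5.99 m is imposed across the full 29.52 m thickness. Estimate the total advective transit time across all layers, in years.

With flow normal to the layers, continuity requires the same specific discharge q through every layer.
Σ(b_i/K_i) = 8.98/0.0628 + 13.0/0.648 + 1.45/247 + 6.09/101 = 163.1 d.
q = Δh / Σ(b_i/K_i) = 5.99 / 163.1 = 0.03672 m/day.
In each layer the seepage velocity is v_i = q/n_i, so the layer transit time is t_i = b_i·n_i / q:
  layer 1 (silt): t_1 = 8.98 × 0.12 / 0.03672 = 29.35 d
  layer 2 (silty sand): t_2 = 13.0 × 0.12 / 0.03672 = 42.48 d
  layer 3 (clean gravel): t_3 = 1.45 × 0.23 / 0.03672 = 9.082 d
  layer 4 (coarse sand): t_4 = 6.09 × 0.29 / 0.03672 = 48.09 d
Total t = Σ t_i = 129.0 days = 0.3532 years.

0.353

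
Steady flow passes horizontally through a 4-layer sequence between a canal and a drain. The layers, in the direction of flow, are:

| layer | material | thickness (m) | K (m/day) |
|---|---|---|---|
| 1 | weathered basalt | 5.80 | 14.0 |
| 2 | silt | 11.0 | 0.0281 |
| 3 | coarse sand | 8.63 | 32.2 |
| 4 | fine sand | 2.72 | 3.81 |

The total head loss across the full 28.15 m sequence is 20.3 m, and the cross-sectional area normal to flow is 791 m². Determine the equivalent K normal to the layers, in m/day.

Flow is perpendicular to layering, so the layers act in series and the equivalent K is the thickness-weighted harmonic mean.
Total thickness L = 5.80 + 11.0 + 8.63 + 2.72 = 28.15 m.
Σ(b_i/K_i) = 5.80/14.0 + 11.0/0.0281 + 8.63/32.2 + 2.72/3.81 = 392.9 d.
K_eq = L / Σ(b_i/K_i) = 28.15 / 392.9 = 0.07165 m/day.

0.0717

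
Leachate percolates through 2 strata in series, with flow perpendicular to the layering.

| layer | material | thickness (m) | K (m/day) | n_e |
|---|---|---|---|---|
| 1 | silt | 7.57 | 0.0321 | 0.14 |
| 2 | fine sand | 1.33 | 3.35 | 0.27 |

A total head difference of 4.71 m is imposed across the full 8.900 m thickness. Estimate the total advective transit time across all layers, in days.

With flow normal to the layers, continuity requires the same specific discharge q through every layer.
Σ(b_i/K_i) = 7.57/0.0321 + 1.33/3.35 = 236.2 d.
q = Δh / Σ(b_i/K_i) = 4.71 / 236.2 = 0.01994 m/day.
In each layer the seepage velocity is v_i = q/n_i, so the layer transit time is t_i = b_i·n_i / q:
  layer 1 (silt): t_1 = 7.57 × 0.14 / 0.01994 = 53.15 d
  layer 2 (fine sand): t_2 = 1.33 × 0.27 / 0.01994 = 18.01 d
Total t = Σ t_i = 71.16 days.

71.2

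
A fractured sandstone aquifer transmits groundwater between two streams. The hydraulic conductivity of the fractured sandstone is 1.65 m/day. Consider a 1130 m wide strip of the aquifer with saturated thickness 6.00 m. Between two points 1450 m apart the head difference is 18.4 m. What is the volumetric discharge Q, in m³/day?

142

Cross-sectional area A = 1130 × 6.00 = 6780 m².
Hydraulic gradient i = Δh / L = 18.4 / 1450 = 0.01269.
Darcy's law: Q = K · A · i = 1.650 × 6780 × 0.01269 = 142.0 m³/day.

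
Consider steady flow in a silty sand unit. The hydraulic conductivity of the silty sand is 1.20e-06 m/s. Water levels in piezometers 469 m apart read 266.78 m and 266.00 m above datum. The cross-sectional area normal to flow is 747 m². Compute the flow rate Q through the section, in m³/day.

0.129

Convert K: 1.20e-06 m/s × 86400 = 0.1037 m/day.
Hydraulic gradient i = (266.78 − 266.00) / 469 = 0.78 / 469 = 0.001663.
Darcy's law: Q = K · A · i = 0.1037 × 747.0 × 0.001663 = 0.1288 m³/day.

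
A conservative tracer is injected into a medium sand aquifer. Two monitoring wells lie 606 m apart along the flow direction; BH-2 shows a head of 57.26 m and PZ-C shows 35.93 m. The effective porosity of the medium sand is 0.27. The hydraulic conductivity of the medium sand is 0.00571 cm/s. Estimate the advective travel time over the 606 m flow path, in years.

2.58

Convert K: 0.00571 cm/s × 864 = 4.933 m/day.
Hydraulic gradient i = (57.26 − 35.93) / 606 = 21.33 / 606 = 0.03520.
Darcy flux q = K · i = 4.933 × 0.03520 = 0.1736 m/day.
Seepage velocity v = q / n_e = 0.1736 / 0.27 = 0.6431 m/day.
Travel time t = L / v = 606 / 0.6431 = 942.3 days = 2.580 years.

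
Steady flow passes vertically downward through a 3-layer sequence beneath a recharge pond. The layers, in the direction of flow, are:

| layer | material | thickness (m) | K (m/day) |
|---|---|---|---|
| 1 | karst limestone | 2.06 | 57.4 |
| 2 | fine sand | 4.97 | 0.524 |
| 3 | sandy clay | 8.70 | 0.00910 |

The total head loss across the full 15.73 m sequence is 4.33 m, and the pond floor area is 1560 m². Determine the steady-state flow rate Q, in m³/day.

7.00

Flow is perpendicular to layering, so the layers act in series and the equivalent K is the thickness-weighted harmonic mean.
Total thickness L = 2.06 + 4.97 + 8.70 = 15.73 m.
Σ(b_i/K_i) = 2.06/57.4 + 4.97/0.524 + 8.70/0.00910 = 965.6 d.
K_eq = L / Σ(b_i/K_i) = 15.73 / 965.6 = 0.01629 m/day.
Q = K_eq · A · (Δh/L) = 0.01629 × 1560 × (4.33/15.73) = 6.996 m³/day.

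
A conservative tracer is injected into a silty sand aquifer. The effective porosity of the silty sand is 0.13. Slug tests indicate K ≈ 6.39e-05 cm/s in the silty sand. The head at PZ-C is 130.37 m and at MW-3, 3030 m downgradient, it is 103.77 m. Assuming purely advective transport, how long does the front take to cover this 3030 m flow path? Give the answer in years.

2230

Convert K: 6.39e-05 cm/s × 864 = 0.05521 m/day.
Hydraulic gradient i = (130.37 − 103.77) / 3030 = 26.6 / 3030 = 0.008779.
Darcy flux q = K · i = 0.05521 × 0.008779 = 0.0004847 m/day.
Seepage velocity v = q / n_e = 0.0004847 / 0.13 = 0.003728 m/day.
Travel time t = L / v = 3030 / 0.003728 = 8.127e+05 days = 2225 years.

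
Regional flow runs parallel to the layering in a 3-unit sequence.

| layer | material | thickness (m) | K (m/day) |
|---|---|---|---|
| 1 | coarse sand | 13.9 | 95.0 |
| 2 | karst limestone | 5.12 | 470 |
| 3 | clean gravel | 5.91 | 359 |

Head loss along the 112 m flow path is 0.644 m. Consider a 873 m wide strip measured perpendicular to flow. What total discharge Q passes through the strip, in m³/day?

Flow is parallel to layering, so each bed carries its own Darcy discharge and the transmissivities add.
Σ(K_i·b_i) = 95.0×13.9 + 470×5.12 + 359×5.91 = 5849 m²/day.
Hydraulic gradient i = Δh / L = 0.644 / 112 = 0.005750.
Q = Σ(K_i·b_i) · W · i = 5849 × 873 × 0.005750 = 29358 m³/day.

29400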